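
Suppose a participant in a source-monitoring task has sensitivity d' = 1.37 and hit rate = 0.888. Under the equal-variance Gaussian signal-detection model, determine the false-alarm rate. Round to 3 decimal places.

z(hit rate) = z(0.888) = 1.2160
z(FA) = z(H) − d' = 1.2160 − 1.37 = -0.1540
false-alarm rate = Φ(-0.1540) = 0.4388

false-alarm rate = 0.439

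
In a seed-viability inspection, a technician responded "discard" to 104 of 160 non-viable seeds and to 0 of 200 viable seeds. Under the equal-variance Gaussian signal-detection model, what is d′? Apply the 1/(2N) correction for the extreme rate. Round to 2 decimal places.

d′ = 3.19

The false-alarm rate is 0/200 = 0, so apply the 1/(2N) correction: FA → 1/(2·200) = 0.00250.
z(H) = z(0.65000) = 0.385
z(FA) = z(0.00250) = -2.807
d' = 0.385 − (-2.807) = 3.192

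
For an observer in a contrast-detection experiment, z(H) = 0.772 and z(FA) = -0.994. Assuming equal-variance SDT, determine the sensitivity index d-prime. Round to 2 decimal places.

d-prime = 1.77

d' = z(H) − z(FA) = 0.772 − (-0.994) = 1.766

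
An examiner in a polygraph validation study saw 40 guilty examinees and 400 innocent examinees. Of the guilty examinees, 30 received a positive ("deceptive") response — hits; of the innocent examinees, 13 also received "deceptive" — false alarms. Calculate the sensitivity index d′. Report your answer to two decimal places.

d′ = 2.52

H = 30/40 = 0.7500
FA = 13/400 = 0.0325
Φ⁻¹(H) = Φ⁻¹(0.7500) = 0.6745
Φ⁻¹(FA) = Φ⁻¹(0.0325) = -1.8453
d' = z(H) − z(FA) = 0.6745 − (-1.8453) = 2.5198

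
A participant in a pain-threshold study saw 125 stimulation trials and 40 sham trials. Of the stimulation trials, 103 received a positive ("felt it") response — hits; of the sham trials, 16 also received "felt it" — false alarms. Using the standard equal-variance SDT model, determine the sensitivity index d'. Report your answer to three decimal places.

d' = 1.184

H = 103/125 = 0.8240
FA = 16/40 = 0.4000
z(H) = 0.9307
z(FA) = -0.2533
d' = z(H) − z(FA) = 0.9307 − (-0.2533) = 1.1840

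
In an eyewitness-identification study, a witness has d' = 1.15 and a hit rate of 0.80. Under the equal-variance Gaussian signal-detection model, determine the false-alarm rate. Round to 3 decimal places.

z(hit rate) = z(0.80) = 0.8416
z(FA) = z(H) − d' = 0.8416 − 1.15 = -0.3084
false-alarm rate = Φ(-0.3084) = 0.3789

false-alarm rate = 0.379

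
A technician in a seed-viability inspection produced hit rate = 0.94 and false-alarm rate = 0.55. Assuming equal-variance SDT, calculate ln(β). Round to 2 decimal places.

z(H) = z(0.94) = 1.555
z(FA) = z(0.55) = 0.126
ln β = −½·[z(H)² − z(FA)²] = −0.5 × (2.418 − 0.016) = -1.201

ln β = -1.20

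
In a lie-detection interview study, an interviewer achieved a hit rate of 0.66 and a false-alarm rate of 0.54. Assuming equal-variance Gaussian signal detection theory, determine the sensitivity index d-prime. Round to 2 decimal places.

z(H) = 0.4125
z(FA) = 0.1004
d' = z(H) − z(FA) = 0.4125 − 0.1004 = 0.3121

d-prime = 0.31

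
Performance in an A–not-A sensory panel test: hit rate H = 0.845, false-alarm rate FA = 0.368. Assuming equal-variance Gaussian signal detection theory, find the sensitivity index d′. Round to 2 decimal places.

z(H) = z(0.845) = 1.0152
z(FA) = z(0.368) = -0.3372
d' = z(H) − z(FA) = 1.0152 − (-0.3372) = 1.3524

d′ = 1.35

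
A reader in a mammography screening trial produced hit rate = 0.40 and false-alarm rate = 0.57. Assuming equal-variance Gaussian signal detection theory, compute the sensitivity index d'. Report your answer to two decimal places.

d' = -0.43

z(H) = -0.253
z(FA) = 0.176
d' = z(H) − z(FA) = -0.253 − 0.176 = -0.429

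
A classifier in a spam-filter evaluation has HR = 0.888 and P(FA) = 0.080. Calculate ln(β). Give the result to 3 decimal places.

ln β = 0.248

Φ⁻¹(H) = 1.2160
Φ⁻¹(FA) = -1.4051
ln β = −½·[z(H)² − z(FA)²] = −0.5 × (1.4787 − 1.9743) = 0.2478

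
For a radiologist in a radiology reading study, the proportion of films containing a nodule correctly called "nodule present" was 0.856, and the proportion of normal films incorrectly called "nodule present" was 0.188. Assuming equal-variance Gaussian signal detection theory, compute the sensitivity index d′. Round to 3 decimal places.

d′ = 1.948

Φ⁻¹(H) = Φ⁻¹(0.856) = 1.0625
Φ⁻¹(FA) = Φ⁻¹(0.188) = -0.8853
d' = z(H) − z(FA) = 1.0625 − (-0.8853) = 1.9478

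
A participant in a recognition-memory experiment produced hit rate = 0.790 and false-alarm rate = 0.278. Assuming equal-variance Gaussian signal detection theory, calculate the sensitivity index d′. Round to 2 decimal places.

z(H) = z(0.790) = 0.8064
z(FA) = z(0.278) = -0.5888
d' = z(H) − z(FA) = 0.8064 − (-0.5888) = 1.3952

d′ = 1.40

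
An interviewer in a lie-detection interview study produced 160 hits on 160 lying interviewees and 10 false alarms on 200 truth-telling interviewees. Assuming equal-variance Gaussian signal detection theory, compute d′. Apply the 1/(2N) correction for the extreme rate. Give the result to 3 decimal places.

The hit rate is 160/160 = 1, so apply the 1/(2N) correction: H → 1 − 1/(2·160) = 0.99687.
z(H) = z(0.99687) = 2.7338
z(FA) = z(0.05000) = -1.6449
d' = 2.7338 − (-1.6449) = 4.3787

d′ = 4.379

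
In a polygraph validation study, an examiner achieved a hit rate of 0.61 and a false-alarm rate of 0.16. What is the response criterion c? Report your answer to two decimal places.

z(H) = z(0.61) = 0.2793
z(FA) = z(0.16) = -0.9945
c = −½·[z(H) + z(FA)] = −0.5 × (0.2793 + (-0.9945)) = 0.3576

c = 0.36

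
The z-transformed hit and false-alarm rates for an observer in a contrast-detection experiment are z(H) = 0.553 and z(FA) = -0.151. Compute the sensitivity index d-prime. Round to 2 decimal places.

d-prime = 0.70

d' = z(H) − z(FA) = 0.553 − (-0.151) = 0.704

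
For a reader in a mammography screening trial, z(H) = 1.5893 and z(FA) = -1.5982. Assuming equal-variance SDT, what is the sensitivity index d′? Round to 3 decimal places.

d' = z(H) − z(FA) = 1.5893 − (-1.5982) = 3.1875

d′ = 3.188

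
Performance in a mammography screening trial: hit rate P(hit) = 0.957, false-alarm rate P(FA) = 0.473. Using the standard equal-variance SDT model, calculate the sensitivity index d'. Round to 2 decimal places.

Φ⁻¹(0.957) = 1.7169, Φ⁻¹(0.473) = -0.0677
d' = z(H) − z(FA) = 1.7169 − (-0.0677) = 1.7846

d' = 1.78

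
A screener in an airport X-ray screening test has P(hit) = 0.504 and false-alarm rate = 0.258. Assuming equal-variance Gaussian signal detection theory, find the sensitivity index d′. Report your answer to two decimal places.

d′ = 0.66

Φ⁻¹(0.504) = 0.0100, Φ⁻¹(0.258) = -0.6495
d' = z(H) − z(FA) = 0.0100 − (-0.6495) = 0.6595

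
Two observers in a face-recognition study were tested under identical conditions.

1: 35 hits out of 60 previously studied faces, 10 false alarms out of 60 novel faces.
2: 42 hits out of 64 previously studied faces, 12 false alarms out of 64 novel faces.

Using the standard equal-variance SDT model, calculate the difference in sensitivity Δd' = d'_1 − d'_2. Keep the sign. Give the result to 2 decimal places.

Δd' = -0.11

1: z(0.5833) = 0.210, z(0.1667) = -0.967, d' = 1.177
2: z(0.6562) = 0.402, z(0.1875) = -0.887, d' = 1.289
Δd' = d'_1 − d'_2 = 1.177 − 1.289 = -0.112
2 has the higher sensitivity.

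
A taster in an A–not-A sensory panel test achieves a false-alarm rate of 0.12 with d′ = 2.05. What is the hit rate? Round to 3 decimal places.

hit rate = 0.809

z(false-alarm rate) = z(0.12) = -1.1750
z(H) = z(FA) + d' = -1.1750 + 2.05 = 0.8750
hit rate = Φ(0.8750) = 0.8092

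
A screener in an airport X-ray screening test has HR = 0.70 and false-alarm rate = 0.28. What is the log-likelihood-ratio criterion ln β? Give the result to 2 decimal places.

z(0.70) = 0.524, z(0.28) = -0.583
ln β = −½·[z(H)² − z(FA)²] = −0.5 × (0.275 − 0.340) = 0.0325

ln β = 0.03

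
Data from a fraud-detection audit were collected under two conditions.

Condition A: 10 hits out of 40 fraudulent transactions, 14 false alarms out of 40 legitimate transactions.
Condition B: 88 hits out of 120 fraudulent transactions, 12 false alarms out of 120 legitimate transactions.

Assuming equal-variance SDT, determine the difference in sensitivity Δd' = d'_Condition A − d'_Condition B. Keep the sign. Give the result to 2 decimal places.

Condition A: z(0.2500) = -0.674, z(0.3500) = -0.385, d' = -0.289
Condition B: z(0.7333) = 0.623, z(0.1000) = -1.282, d' = 1.905
Δd' = d'_Condition A − d'_Condition B = -0.289 − 1.905 = -2.194
Condition B has the higher sensitivity.

Δd' = -2.19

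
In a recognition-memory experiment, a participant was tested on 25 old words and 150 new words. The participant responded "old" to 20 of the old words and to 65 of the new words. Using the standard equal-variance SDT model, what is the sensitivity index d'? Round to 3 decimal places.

H = 20/25 = 0.8000
FA = 65/150 = 0.4333
Φ⁻¹(0.8000) = 0.8416, Φ⁻¹(0.4333) = -0.1680
d' = z(H) − z(FA) = 0.8416 − (-0.1680) = 1.0096

d' = 1.010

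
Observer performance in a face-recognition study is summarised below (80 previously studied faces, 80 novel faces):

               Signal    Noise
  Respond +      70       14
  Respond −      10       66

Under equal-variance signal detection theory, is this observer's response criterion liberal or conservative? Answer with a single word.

liberal

z(H) = 1.150, z(FA) = -0.935
c = −½·(z(H) + z(FA)) = -0.1075
c < 0 → liberal criterion (biased toward responding “yes”).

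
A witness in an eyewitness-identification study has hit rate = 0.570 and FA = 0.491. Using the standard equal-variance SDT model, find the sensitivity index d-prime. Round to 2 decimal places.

z(H) = 0.1764
z(FA) = -0.0226
d' = z(H) − z(FA) = 0.1764 − (-0.0226) = 0.1990

d-prime = 0.20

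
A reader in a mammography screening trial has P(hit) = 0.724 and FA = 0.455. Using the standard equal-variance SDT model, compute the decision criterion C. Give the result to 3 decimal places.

C = -0.241

z(H) = z(0.724) = 0.5948
z(FA) = z(0.455) = -0.1130
c = −½·[z(H) + z(FA)] = −0.5 × (0.5948 + (-0.1130)) = -0.2409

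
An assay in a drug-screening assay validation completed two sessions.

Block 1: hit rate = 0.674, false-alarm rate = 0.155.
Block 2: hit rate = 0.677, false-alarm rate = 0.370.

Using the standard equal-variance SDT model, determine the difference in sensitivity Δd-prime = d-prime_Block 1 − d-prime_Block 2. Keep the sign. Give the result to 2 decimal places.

Δd-prime = 0.68

Block 1: z(0.674) = 0.451, z(0.155) = -1.015, d' = 1.466
Block 2: z(0.677) = 0.459, z(0.370) = -0.332, d' = 0.791
Δd' = d'_Block 1 − d'_Block 2 = 1.466 − 0.791 = 0.675
Block 1 has the higher sensitivity.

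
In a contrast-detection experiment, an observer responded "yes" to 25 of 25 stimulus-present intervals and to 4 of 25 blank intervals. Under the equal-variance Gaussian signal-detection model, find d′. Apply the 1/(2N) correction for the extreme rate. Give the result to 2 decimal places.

d′ = 3.05

The hit rate is 25/25 = 1, so apply the 1/(2N) correction: H → 1 − 1/(2·25) = 0.98000.
z(H) = z(0.98000) = 2.054
z(FA) = z(0.16000) = -0.994
d' = 2.054 − (-0.994) = 3.048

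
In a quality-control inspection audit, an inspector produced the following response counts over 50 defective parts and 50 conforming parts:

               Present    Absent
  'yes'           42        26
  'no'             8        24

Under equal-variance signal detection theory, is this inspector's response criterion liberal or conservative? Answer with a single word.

liberal

z(H) = 0.994, z(FA) = 0.050
c = −½·(z(H) + z(FA)) = -0.522
c < 0 → liberal criterion (biased toward responding “yes”).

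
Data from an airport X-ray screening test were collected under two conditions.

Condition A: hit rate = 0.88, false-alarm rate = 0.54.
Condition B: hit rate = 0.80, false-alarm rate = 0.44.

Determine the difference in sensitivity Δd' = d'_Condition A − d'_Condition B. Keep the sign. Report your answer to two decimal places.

Δd' = 0.08

Condition A: z(0.88) = 1.175, z(0.54) = 0.100, d' = 1.075
Condition B: z(0.80) = 0.842, z(0.44) = -0.151, d' = 0.993
Δd' = d'_Condition A − d'_Condition B = 1.075 − 0.993 = 0.082
Condition A has the higher sensitivity.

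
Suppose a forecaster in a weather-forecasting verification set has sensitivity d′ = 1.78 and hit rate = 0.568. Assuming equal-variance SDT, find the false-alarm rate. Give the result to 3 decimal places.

z(hit rate) = z(0.568) = 0.1713
z(FA) = z(H) − d' = 0.1713 − 1.78 = -1.6087
false-alarm rate = Φ(-1.6087) = 0.0538

false-alarm rate = 0.054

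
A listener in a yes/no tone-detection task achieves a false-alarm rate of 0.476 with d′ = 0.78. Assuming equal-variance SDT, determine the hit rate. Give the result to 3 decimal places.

hit rate = 0.764

z(false-alarm rate) = z(0.476) = -0.0602
z(H) = z(FA) + d' = -0.0602 + 0.78 = 0.7198
hit rate = Φ(0.7198) = 0.7642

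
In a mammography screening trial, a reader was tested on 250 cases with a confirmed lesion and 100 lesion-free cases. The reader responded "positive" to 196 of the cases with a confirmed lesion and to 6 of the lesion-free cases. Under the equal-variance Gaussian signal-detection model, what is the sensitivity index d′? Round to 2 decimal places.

d′ = 2.34

H = 196/250 = 0.7840
FA = 6/100 = 0.0600
Φ⁻¹(H) = 0.7858
Φ⁻¹(FA) = -1.5548
d' = z(H) − z(FA) = 0.7858 − (-1.5548) = 2.3406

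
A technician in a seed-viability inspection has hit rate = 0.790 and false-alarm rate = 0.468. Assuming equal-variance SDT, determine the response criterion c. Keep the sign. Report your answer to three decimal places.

Φ⁻¹(H) = Φ⁻¹(0.790) = 0.8064
Φ⁻¹(FA) = Φ⁻¹(0.468) = -0.0803
c = −½·[z(H) + z(FA)] = −0.5 × (0.8064 + (-0.0803)) = -0.36305

c = -0.363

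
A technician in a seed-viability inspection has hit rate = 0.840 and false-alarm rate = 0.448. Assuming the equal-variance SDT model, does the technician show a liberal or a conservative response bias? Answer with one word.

liberal

z(H) = 0.994, z(FA) = -0.131
c = −½·(z(H) + z(FA)) = -0.4315
c < 0 → liberal criterion (biased toward responding “yes”).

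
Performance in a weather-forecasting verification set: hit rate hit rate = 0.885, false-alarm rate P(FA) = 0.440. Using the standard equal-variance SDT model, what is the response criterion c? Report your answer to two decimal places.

c = -0.52

Φ⁻¹(H) = Φ⁻¹(0.885) = 1.200
Φ⁻¹(FA) = Φ⁻¹(0.440) = -0.151
c = −½·[z(H) + z(FA)] = −0.5 × (1.200 + (-0.151)) = -0.5245
c < 0: the forecaster has a liberal response bias.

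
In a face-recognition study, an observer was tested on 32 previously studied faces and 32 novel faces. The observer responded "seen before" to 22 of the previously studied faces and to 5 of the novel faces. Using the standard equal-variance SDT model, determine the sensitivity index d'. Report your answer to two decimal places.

d' = 1.50

H = 22/32 = 0.6875
FA = 5/32 = 0.1562
z(H) = 0.489
z(FA) = -1.010
d' = z(H) − z(FA) = 0.489 − (-1.010) = 1.499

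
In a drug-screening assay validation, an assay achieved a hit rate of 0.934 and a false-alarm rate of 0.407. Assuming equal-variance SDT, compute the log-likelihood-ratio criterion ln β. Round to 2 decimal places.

Φ⁻¹(H) = 1.506
Φ⁻¹(FA) = -0.235
ln β = −½·[z(H)² − z(FA)²] = −0.5 × (2.268 − 0.055) = -1.1065

ln β = -1.11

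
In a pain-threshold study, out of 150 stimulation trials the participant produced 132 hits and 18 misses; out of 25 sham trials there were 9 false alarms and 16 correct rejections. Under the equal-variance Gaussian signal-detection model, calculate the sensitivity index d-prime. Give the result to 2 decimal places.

d-prime = 1.53

H = 132/150 = 0.8800
FA = 9/25 = 0.3600
Φ⁻¹(H) = Φ⁻¹(0.8800) = 1.175
Φ⁻¹(FA) = Φ⁻¹(0.3600) = -0.358
d' = z(H) − z(FA) = 1.175 − (-0.358) = 1.533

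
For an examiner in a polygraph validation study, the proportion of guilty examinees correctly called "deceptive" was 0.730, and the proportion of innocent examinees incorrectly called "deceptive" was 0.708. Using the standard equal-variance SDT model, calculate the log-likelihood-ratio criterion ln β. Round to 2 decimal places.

Φ⁻¹(H) = Φ⁻¹(0.730) = 0.613
Φ⁻¹(FA) = Φ⁻¹(0.708) = 0.548
ln β = −½·[z(H)² − z(FA)²] = −0.5 × (0.376 − 0.300) = -0.038

ln β = -0.04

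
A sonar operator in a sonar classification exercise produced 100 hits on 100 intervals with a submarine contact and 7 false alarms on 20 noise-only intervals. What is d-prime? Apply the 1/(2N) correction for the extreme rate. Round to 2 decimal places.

The hit rate is 100/100 = 1, so apply the 1/(2N) correction: H → 1 − 1/(2·100) = 0.99500.
z(H) = z(0.99500) = 2.576
z(FA) = z(0.35000) = -0.385
d' = 2.576 − (-0.385) = 2.961

d-prime = 2.96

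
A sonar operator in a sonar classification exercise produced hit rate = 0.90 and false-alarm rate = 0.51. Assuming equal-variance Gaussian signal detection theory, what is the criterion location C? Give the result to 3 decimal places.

C = -0.653

z(H) = z(0.90) = 1.2816
z(FA) = z(0.51) = 0.0251
c = −½·[z(H) + z(FA)] = −0.5 × (1.2816 + 0.0251) = -0.65335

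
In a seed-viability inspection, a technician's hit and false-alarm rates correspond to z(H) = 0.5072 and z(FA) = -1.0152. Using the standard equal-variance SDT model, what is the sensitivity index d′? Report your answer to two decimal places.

d' = z(H) − z(FA) = 0.5072 − (-1.0152) = 1.5224

d′ = 1.52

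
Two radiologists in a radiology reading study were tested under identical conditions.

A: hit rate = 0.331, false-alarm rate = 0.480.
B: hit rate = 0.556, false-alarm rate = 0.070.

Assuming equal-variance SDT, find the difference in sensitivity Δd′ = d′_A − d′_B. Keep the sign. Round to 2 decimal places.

Δd′ = -2.00

A: z(0.331) = -0.437, z(0.480) = -0.050, d' = -0.387
B: z(0.556) = 0.141, z(0.070) = -1.476, d' = 1.617
Δd' = d'_A − d'_B = -0.387 − 1.617 = -2.004
B has the higher sensitivity.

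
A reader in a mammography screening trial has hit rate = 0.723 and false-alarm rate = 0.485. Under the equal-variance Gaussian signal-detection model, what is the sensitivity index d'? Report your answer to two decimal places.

z(H) = 0.5918
z(FA) = -0.0376
d' = z(H) − z(FA) = 0.5918 − (-0.0376) = 0.6294

d' = 0.63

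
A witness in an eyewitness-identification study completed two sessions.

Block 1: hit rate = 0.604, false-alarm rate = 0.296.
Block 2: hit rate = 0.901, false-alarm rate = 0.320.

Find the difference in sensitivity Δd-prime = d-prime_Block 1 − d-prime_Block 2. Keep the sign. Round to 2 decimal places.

Block 1: z(0.604) = 0.264, z(0.296) = -0.536, d' = 0.800
Block 2: z(0.901) = 1.287, z(0.320) = -0.468, d' = 1.755
Δd' = d'_Block 1 − d'_Block 2 = 0.800 − 1.755 = -0.955
Block 2 has the higher sensitivity.

Δd-prime = -0.96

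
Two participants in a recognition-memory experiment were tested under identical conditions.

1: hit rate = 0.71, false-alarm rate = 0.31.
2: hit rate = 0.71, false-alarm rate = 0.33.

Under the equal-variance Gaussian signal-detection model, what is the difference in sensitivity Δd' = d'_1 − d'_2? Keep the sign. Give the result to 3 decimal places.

1: z(0.71) = 0.5534, z(0.31) = -0.4959, d' = 1.0493
2: z(0.71) = 0.5534, z(0.33) = -0.4399, d' = 0.9933
Δd' = d'_1 − d'_2 = 1.0493 − 0.9933 = 0.0560
1 has the higher sensitivity.

Δd' = 0.056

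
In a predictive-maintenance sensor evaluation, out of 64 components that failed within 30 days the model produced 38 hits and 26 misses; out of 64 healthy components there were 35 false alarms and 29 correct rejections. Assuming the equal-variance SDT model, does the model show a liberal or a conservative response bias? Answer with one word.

liberal

z(H) = 0.237, z(FA) = 0.118
c = −½·(z(H) + z(FA)) = -0.1775
c < 0 → liberal criterion (biased toward responding “yes”).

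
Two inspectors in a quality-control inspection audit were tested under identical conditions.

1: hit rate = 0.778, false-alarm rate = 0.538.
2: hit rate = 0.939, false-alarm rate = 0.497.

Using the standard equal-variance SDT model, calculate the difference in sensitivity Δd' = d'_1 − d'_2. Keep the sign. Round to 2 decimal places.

Δd' = -0.88

1: z(0.778) = 0.765, z(0.538) = 0.095, d' = 0.670
2: z(0.939) = 1.546, z(0.497) = -0.008, d' = 1.554
Δd' = d'_1 − d'_2 = 0.670 − 1.554 = -0.884
2 has the higher sensitivity.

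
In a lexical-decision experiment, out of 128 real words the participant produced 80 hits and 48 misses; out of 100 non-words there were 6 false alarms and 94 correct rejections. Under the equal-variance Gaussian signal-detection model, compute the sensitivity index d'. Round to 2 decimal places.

H = 80/128 = 0.6250
FA = 6/100 = 0.0600
z(0.6250) = 0.3186, z(0.0600) = -1.5548
d' = z(H) − z(FA) = 0.3186 − (-1.5548) = 1.8734

d' = 1.87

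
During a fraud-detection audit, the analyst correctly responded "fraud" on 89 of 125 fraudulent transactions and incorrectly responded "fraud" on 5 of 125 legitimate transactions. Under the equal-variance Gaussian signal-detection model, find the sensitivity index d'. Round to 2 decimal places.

d' = 2.31

H = 89/125 = 0.7120
FA = 5/125 = 0.0400
z(H) = 0.5592
z(FA) = -1.7507
d' = z(H) − z(FA) = 0.5592 − (-1.7507) = 2.3099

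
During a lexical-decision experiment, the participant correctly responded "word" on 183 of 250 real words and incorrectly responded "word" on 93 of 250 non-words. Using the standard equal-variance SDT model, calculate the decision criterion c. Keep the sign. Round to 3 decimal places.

c = -0.146

H = 183/250 = 0.7320
FA = 93/250 = 0.3720
Φ⁻¹(0.7320) = 0.6189, Φ⁻¹(0.3720) = -0.3266
c = −½·[z(H) + z(FA)] = −0.5 × (0.6189 + (-0.3266)) = -0.14615
c < 0: the participant has a liberal response bias.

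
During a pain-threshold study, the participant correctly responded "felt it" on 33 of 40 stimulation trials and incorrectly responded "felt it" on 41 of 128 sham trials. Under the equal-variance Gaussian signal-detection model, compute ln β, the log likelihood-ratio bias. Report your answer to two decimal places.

ln β = -0.33

H = 33/40 = 0.8250
FA = 41/128 = 0.3203
Φ⁻¹(H) = 0.935
Φ⁻¹(FA) = -0.467
ln β = −½·[z(H)² − z(FA)²] = −0.5 × (0.874 − 0.218) = -0.328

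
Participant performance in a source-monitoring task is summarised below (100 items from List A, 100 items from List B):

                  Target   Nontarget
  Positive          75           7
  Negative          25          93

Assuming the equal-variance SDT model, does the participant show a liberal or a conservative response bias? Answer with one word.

z(H) = 0.674, z(FA) = -1.476
c = −½·(z(H) + z(FA)) = 0.401
c > 0 → conservative criterion (biased toward responding “no”).

conservative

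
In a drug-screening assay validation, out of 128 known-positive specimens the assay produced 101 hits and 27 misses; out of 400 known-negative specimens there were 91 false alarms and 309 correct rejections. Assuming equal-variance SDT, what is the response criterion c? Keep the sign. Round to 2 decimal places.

H = 101/128 = 0.7891
FA = 91/400 = 0.2275
z(H) = 0.8033
z(FA) = -0.7471
c = −½·[z(H) + z(FA)] = −0.5 × (0.8033 + (-0.7471)) = -0.0281
c < 0: the assay has a liberal response bias.

c = -0.03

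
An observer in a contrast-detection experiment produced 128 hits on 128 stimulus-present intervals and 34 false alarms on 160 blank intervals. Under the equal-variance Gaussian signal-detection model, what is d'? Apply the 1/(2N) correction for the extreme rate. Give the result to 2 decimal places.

d' = 3.46

The hit rate is 128/128 = 1, so apply the 1/(2N) correction: H → 1 − 1/(2·128) = 0.99609.
z(H) = z(0.99609) = 2.660
z(FA) = z(0.21250) = -0.798
d' = 2.660 − (-0.798) = 3.458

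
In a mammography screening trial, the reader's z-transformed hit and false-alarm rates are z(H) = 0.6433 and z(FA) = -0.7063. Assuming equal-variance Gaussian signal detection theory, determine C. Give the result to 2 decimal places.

c = −½·[z(H) + z(FA)] = −½·(0.6433 + (-0.7063)) = 0.0315
c > 0: the reader has a conservative response bias.

C = 0.03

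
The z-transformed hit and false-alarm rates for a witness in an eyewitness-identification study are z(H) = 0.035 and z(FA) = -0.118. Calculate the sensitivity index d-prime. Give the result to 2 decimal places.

d' = z(H) − z(FA) = 0.035 − (-0.118) = 0.153

d-prime = 0.15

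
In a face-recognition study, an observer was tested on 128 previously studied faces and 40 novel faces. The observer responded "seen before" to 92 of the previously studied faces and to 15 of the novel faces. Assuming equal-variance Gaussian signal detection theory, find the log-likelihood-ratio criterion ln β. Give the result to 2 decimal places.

ln β = -0.12

H = 92/128 = 0.7188
FA = 15/40 = 0.3750
z(0.7188) = 0.579, z(0.3750) = -0.319
ln β = −½·[z(H)² − z(FA)²] = −0.5 × (0.335 − 0.102) = -0.1165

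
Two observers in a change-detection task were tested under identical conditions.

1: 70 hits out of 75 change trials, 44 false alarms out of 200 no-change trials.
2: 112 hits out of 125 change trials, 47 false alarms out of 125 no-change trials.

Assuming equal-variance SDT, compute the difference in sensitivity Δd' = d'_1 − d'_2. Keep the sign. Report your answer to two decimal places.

1: z(0.9333) = 1.501, z(0.2200) = -0.772, d' = 2.273
2: z(0.8960) = 1.259, z(0.3760) = -0.316, d' = 1.575
Δd' = d'_1 − d'_2 = 2.273 − 1.575 = 0.698
1 has the higher sensitivity.

Δd' = 0.70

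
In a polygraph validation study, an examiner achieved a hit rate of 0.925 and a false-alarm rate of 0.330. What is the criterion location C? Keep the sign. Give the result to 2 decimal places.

C = -0.50

z(H) = z(0.925) = 1.440
z(FA) = z(0.330) = -0.440
c = −½·[z(H) + z(FA)] = −0.5 × (1.440 + (-0.440)) = -0.500
c < 0: the examiner has a liberal response bias.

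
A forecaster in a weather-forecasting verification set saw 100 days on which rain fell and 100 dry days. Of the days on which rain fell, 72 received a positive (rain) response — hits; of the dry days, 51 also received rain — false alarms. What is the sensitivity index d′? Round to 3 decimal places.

H = 72/100 = 0.7200
FA = 51/100 = 0.5100
z(H) = z(0.7200) = 0.5828
z(FA) = z(0.5100) = 0.0251
d' = z(H) − z(FA) = 0.5828 − 0.0251 = 0.5577

d′ = 0.558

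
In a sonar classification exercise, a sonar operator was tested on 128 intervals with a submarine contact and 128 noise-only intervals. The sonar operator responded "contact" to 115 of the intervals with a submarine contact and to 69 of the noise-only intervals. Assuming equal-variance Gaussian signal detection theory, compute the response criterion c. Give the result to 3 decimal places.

H = 115/128 = 0.8984
FA = 69/128 = 0.5391
z(H) = z(0.8984) = 1.2725
z(FA) = z(0.5391) = 0.0982
c = −½·[z(H) + z(FA)] = −0.5 × (1.2725 + 0.0982) = -0.68535
c < 0: the sonar operator has a liberal response bias.

c = -0.685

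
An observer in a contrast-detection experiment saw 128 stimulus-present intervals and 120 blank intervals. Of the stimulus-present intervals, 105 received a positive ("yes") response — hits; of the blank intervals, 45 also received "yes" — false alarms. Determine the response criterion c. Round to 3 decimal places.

H = 105/128 = 0.8203
FA = 45/120 = 0.3750
z(H) = z(0.8203) = 0.9165
z(FA) = z(0.3750) = -0.3186
c = −½·[z(H) + z(FA)] = −0.5 × (0.9165 + (-0.3186)) = -0.29895

c = -0.299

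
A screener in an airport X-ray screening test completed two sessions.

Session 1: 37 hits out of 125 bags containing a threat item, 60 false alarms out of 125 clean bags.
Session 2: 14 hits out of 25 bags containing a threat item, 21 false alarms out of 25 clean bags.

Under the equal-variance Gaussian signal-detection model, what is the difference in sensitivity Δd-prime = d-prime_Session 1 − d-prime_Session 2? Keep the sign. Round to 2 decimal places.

Session 1: z(0.2960) = -0.536, z(0.4800) = -0.050, d' = -0.486
Session 2: z(0.5600) = 0.151, z(0.8400) = 0.994, d' = -0.843
Δd' = d'_Session 1 − d'_Session 2 = -0.486 − (-0.843) = 0.357
Session 1 has the higher sensitivity.

Δd-prime = 0.36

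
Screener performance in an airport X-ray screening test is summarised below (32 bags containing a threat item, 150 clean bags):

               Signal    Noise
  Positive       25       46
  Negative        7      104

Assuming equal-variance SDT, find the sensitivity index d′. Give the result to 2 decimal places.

H = 25/32 = 0.7812
FA = 46/150 = 0.3067
z(H) = 0.776
z(FA) = -0.505
d' = z(H) − z(FA) = 0.776 − (-0.505) = 1.281

d′ = 1.28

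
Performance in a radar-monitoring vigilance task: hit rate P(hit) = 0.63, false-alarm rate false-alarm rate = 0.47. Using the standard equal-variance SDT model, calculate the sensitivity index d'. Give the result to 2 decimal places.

d' = 0.41

z(H) = 0.3319
z(FA) = -0.0753
d' = z(H) − z(FA) = 0.3319 − (-0.0753) = 0.4072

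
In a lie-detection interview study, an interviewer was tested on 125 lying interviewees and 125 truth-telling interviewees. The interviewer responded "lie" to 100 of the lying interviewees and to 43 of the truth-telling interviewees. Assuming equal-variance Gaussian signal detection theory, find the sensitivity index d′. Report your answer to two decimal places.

d′ = 1.24

H = 100/125 = 0.8000
FA = 43/125 = 0.3440
z(0.8000) = 0.8416, z(0.3440) = -0.4016
d' = z(H) − z(FA) = 0.8416 − (-0.4016) = 1.2432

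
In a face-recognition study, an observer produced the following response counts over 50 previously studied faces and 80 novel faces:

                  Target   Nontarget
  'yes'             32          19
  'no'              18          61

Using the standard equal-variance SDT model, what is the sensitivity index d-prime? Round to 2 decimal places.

H = 32/50 = 0.6400
FA = 19/80 = 0.2375
z(H) = z(0.6400) = 0.358
z(FA) = z(0.2375) = -0.714
d' = z(H) − z(FA) = 0.358 − (-0.714) = 1.072

d-prime = 1.07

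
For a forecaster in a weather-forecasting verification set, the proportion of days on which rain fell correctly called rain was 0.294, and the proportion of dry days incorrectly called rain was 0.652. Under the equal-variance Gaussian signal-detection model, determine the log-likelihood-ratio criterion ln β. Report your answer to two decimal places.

z(H) = z(0.294) = -0.542
z(FA) = z(0.652) = 0.391
ln β = −½·[z(H)² − z(FA)²] = −0.5 × (0.294 − 0.153) = -0.0705

ln β = -0.07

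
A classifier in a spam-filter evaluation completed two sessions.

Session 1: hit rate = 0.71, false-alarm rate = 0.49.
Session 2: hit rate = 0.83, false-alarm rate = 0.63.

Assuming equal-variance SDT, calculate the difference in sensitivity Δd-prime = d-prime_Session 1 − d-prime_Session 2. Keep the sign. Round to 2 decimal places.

Δd-prime = -0.04

Session 1: z(0.71) = 0.553, z(0.49) = -0.025, d' = 0.578
Session 2: z(0.83) = 0.954, z(0.63) = 0.332, d' = 0.622
Δd' = d'_Session 1 − d'_Session 2 = 0.578 − 0.622 = -0.044
Session 2 has the higher sensitivity.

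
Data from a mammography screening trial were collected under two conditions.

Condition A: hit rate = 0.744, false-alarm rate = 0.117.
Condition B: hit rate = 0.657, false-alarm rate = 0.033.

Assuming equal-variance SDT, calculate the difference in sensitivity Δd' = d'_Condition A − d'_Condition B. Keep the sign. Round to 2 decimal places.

Condition A: z(0.744) = 0.656, z(0.117) = -1.190, d' = 1.846
Condition B: z(0.657) = 0.404, z(0.033) = -1.838, d' = 2.242
Δd' = d'_Condition A − d'_Condition B = 1.846 − 2.242 = -0.396
Condition B has the higher sensitivity.

Δd' = -0.40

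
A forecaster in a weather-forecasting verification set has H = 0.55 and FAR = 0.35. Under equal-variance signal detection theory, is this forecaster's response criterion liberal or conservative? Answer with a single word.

conservative

z(H) = 0.126, z(FA) = -0.385
c = −½·(z(H) + z(FA)) = 0.1295
c > 0 → conservative criterion (biased toward responding “no”).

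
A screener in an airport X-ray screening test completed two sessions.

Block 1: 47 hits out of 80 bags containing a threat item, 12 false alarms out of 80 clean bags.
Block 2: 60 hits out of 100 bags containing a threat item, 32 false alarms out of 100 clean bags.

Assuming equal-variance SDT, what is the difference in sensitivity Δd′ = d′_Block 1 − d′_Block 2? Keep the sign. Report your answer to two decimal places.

Δd′ = 0.54

Block 1: z(0.5875) = 0.221, z(0.1500) = -1.036, d' = 1.257
Block 2: z(0.6000) = 0.253, z(0.3200) = -0.468, d' = 0.721
Δd' = d'_Block 1 − d'_Block 2 = 1.257 − 0.721 = 0.536
Block 1 has the higher sensitivity.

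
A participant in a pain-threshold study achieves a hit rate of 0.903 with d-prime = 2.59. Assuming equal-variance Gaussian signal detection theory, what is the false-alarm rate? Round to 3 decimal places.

false-alarm rate = 0.098

z(hit rate) = z(0.903) = 1.2988
z(FA) = z(H) − d' = 1.2988 − 2.59 = -1.2912
false-alarm rate = Φ(-1.2912) = 0.0983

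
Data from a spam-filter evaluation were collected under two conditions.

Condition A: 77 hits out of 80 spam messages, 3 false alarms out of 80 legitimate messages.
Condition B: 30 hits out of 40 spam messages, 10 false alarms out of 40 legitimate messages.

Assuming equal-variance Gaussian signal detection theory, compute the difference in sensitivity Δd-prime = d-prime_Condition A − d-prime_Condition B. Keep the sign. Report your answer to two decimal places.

Δd-prime = 2.21

Condition A: z(0.9625) = 1.780, z(0.0375) = -1.780, d' = 3.560
Condition B: z(0.7500) = 0.674, z(0.2500) = -0.674, d' = 1.348
Δd' = d'_Condition A − d'_Condition B = 3.560 − 1.348 = 2.212
Condition A has the higher sensitivity.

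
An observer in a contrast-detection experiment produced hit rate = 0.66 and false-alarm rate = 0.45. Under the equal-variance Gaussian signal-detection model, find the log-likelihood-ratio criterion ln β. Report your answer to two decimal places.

z(0.66) = 0.412, z(0.45) = -0.126
ln β = −½·[z(H)² − z(FA)²] = −0.5 × (0.170 − 0.016) = -0.077

ln β = -0.08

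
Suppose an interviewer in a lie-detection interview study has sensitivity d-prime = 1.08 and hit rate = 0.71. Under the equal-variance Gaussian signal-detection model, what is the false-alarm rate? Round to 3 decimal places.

z(hit rate) = z(0.71) = 0.5534
z(FA) = z(H) − d' = 0.5534 − 1.08 = -0.5266
false-alarm rate = Φ(-0.5266) = 0.2992

false-alarm rate = 0.299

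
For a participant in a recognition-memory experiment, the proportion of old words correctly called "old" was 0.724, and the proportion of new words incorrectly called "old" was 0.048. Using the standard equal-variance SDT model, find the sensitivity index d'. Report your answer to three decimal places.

d' = 2.259

Φ⁻¹(H) = Φ⁻¹(0.724) = 0.5948
Φ⁻¹(FA) = Φ⁻¹(0.048) = -1.6646
d' = z(H) − z(FA) = 0.5948 − (-1.6646) = 2.2594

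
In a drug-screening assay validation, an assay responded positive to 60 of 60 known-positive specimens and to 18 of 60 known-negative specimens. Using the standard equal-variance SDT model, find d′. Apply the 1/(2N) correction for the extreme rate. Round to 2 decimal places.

The hit rate is 60/60 = 1, so apply the 1/(2N) correction: H → 1 − 1/(2·60) = 0.99167.
z(H) = z(0.99167) = 2.394
z(FA) = z(0.30000) = -0.524
d' = 2.394 − (-0.524) = 2.918

d′ = 2.92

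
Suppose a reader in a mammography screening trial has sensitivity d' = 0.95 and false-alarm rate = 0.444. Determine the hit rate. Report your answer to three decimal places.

hit rate = 0.791

z(false-alarm rate) = z(0.444) = -0.1408
z(H) = z(FA) + d' = -0.1408 + 0.95 = 0.8092
hit rate = Φ(0.8092) = 0.7908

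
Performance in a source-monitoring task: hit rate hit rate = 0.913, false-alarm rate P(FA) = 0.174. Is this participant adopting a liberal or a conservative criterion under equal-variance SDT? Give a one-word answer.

z(H) = 1.359, z(FA) = -0.938
c = −½·(z(H) + z(FA)) = -0.2105
c < 0 → liberal criterion (biased toward responding “yes”).

liberal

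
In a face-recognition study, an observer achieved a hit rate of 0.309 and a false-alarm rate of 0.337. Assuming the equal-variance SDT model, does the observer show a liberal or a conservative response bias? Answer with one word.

z(H) = -0.499, z(FA) = -0.421
c = −½·(z(H) + z(FA)) = 0.460
c > 0 → conservative criterion (biased toward responding “no”).

conservative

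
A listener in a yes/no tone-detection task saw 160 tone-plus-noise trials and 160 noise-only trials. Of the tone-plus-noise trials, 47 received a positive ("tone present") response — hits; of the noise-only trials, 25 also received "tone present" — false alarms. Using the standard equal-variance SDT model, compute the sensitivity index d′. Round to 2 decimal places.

d′ = 0.47

H = 47/160 = 0.2938
FA = 25/160 = 0.1562
z(H) = -0.542
z(FA) = -1.010
d' = z(H) − z(FA) = -0.542 − (-1.010) = 0.468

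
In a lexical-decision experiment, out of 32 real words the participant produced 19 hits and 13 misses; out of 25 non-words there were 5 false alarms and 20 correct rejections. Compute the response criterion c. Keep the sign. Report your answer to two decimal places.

H = 19/32 = 0.5938
FA = 5/25 = 0.2000
z(H) = 0.2373
z(FA) = -0.8416
c = −½·[z(H) + z(FA)] = −0.5 × (0.2373 + (-0.8416)) = 0.30215

c = 0.30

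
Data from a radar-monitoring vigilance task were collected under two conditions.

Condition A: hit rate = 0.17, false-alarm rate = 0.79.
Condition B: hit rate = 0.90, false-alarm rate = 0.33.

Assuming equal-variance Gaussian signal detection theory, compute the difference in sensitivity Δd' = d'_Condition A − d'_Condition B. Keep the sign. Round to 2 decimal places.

Δd' = -3.48

Condition A: z(0.17) = -0.954, z(0.79) = 0.806, d' = -1.760
Condition B: z(0.90) = 1.282, z(0.33) = -0.440, d' = 1.722
Δd' = d'_Condition A − d'_Condition B = -1.760 − 1.722 = -3.482
Condition B has the higher sensitivity.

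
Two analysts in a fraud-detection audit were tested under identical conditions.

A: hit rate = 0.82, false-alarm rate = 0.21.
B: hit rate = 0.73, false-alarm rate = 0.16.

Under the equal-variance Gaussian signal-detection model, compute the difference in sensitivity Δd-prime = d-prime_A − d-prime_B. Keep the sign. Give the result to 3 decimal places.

A: z(0.82) = 0.9154, z(0.21) = -0.8064, d' = 1.7218
B: z(0.73) = 0.6128, z(0.16) = -0.9945, d' = 1.6073
Δd' = d'_A − d'_B = 1.7218 − 1.6073 = 0.1145
A has the higher sensitivity.

Δd-prime = 0.115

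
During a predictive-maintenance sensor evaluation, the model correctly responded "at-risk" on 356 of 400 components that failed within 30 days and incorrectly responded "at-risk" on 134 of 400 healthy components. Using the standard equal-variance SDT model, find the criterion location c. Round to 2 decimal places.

H = 356/400 = 0.8900
FA = 134/400 = 0.3350
Φ⁻¹(0.8900) = 1.227, Φ⁻¹(0.3350) = -0.426
c = −½·[z(H) + z(FA)] = −0.5 × (1.227 + (-0.426)) = -0.4005
c < 0: the model has a liberal response bias.

c = -0.40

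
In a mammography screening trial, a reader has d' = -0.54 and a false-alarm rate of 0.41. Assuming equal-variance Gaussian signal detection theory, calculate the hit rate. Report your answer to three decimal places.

hit rate = 0.221

z(false-alarm rate) = z(0.41) = -0.2275
z(H) = z(FA) + d' = -0.2275 + (-0.54) = -0.7675
hit rate = Φ(-0.7675) = 0.2214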